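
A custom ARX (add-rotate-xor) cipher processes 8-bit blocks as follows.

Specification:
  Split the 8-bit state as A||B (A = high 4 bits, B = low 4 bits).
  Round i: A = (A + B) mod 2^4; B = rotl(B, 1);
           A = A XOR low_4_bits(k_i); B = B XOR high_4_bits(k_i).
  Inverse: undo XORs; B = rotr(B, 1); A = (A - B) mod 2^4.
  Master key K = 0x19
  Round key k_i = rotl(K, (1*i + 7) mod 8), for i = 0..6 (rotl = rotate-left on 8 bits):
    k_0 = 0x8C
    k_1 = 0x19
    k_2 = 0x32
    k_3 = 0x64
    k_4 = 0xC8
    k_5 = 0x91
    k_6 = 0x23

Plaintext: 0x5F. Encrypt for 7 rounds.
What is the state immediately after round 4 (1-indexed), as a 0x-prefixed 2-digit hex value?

0x7F

s_0 = plaintext = 0x5F
s_1 = Round(s_0, k_0) = 0x87
s_2 = Round(s_1, k_1) = 0x6F
s_3 = Round(s_2, k_2) = 0x7C
s_4 = Round(s_3, k_3) = 0x7F
s_5 = Round(s_4, k_4) = 0xE3
s_6 = Round(s_5, k_5) = 0x0F
s_7 = Round(s_6, k_6) = 0xCD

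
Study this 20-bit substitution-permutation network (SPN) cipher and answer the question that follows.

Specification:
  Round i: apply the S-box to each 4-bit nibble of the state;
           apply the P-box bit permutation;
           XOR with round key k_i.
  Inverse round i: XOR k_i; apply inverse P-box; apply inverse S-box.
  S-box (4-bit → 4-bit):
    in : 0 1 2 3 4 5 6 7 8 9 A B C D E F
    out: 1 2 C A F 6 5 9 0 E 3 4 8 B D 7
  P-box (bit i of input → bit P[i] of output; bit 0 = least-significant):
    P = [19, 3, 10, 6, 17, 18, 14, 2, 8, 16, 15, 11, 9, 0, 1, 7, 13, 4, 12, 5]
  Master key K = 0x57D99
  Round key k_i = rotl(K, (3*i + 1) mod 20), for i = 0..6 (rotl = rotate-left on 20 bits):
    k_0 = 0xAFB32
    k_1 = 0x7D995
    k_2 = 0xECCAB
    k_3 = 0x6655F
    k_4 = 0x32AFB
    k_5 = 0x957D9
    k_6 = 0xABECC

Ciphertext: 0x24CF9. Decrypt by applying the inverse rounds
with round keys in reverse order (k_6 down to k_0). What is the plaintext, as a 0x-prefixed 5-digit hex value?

s_0 = ciphertext = 0x24CF9
s_1 = InvRound(s_0, k_6) = 0x4AB20
s_2 = InvRound(s_1, k_5) = 0x43954
s_3 = InvRound(s_2, k_4) = 0x24AD1
s_4 = InvRound(s_3, k_3) = 0x0E735
s_5 = InvRound(s_4, k_2) = 0xAE7DA
s_6 = InvRound(s_5, k_1) = 0x6F334
s_7 = InvRound(s_6, k_0) = 0x8BC30

0x8BC30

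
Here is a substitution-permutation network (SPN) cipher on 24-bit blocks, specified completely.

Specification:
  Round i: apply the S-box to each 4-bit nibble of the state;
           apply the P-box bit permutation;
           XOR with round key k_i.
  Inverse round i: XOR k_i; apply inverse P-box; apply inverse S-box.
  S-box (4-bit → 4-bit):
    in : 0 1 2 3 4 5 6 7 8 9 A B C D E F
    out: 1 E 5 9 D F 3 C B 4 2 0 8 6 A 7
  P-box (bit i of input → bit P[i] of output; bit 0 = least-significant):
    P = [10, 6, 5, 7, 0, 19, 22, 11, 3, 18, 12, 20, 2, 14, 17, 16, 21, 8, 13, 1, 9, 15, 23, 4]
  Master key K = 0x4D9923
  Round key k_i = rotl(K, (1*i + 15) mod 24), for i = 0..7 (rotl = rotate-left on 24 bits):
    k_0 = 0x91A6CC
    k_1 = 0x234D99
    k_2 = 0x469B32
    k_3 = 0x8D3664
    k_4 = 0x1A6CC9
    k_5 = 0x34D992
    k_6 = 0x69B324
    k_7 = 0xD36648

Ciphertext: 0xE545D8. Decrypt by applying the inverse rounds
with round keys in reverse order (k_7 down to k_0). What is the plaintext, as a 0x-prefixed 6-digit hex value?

s_0 = ciphertext = 0xE545D8
s_1 = InvRound(s_0, k_7) = 0x3F9EBC
s_2 = InvRound(s_1, k_6) = 0xCD9873
s_3 = InvRound(s_2, k_5) = 0x96ECF1
s_4 = InvRound(s_3, k_4) = 0x1BB6A9
s_5 = InvRound(s_4, k_3) = 0xDB280E
s_6 = InvRound(s_5, k_2) = 0x5D35A9
s_7 = InvRound(s_6, k_1) = 0xC2D119
s_8 = InvRound(s_7, k_0) = 0x3D5728

0x3D5728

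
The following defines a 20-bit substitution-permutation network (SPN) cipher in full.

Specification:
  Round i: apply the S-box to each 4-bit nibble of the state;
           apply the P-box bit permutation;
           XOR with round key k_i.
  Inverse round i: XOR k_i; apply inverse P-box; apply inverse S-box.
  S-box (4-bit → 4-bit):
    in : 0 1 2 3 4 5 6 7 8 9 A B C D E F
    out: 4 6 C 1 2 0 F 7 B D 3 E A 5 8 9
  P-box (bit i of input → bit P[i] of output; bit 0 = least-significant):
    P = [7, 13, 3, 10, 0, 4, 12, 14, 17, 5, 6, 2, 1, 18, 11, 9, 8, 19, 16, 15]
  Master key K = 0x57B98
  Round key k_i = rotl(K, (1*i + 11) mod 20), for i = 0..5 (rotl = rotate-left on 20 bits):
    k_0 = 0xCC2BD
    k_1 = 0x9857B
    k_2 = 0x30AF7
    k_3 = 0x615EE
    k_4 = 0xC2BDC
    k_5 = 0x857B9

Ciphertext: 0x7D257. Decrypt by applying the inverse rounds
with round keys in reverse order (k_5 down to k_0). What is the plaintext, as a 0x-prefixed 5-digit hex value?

s_0 = ciphertext = 0x7D257
s_1 = InvRound(s_0, k_5) = 0x6A659
s_2 = InvRound(s_1, k_4) = 0x80F3F
s_3 = InvRound(s_2, k_3) = 0x4BD73
s_4 = InvRound(s_3, k_2) = 0x9CF08
s_5 = InvRound(s_4, k_1) = 0x59185
s_6 = InvRound(s_5, k_0) = 0x7E4B0

0x7E4B0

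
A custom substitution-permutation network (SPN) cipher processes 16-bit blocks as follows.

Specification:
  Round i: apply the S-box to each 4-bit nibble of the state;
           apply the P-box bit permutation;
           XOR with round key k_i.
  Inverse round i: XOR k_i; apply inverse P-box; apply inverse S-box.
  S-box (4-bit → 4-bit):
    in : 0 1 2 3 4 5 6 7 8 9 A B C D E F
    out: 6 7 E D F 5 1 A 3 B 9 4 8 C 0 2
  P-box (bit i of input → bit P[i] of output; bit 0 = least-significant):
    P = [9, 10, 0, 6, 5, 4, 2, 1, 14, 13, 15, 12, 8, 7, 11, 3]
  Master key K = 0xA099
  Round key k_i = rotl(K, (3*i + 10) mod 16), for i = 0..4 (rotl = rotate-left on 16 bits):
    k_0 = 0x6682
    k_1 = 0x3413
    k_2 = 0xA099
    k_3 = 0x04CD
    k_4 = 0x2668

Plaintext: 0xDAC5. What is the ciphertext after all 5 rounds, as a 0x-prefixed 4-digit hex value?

s_0 = plaintext = 0xDAC5
s_1 = Round(s_0, k_0) = 0x3C89
s_2 = Round(s_1, k_1) = 0x2B6B
s_3 = Round(s_2, k_2) = 0x2830
s_4 = Round(s_3, k_3) = 0x6862
s_5 = Round(s_4, k_4) = 0x4309

0x4309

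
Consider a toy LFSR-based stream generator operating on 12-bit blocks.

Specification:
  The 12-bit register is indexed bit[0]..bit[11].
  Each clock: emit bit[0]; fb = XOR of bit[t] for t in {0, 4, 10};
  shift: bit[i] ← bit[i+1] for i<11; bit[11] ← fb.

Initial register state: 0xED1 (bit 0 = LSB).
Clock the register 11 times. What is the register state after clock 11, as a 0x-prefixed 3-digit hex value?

0xDE7

reg_0 = 0xED1
clock 1: out=1, reg = 0xF68
clock 2: out=0, reg = 0xFB4
clock 3: out=0, reg = 0x7DA
clock 4: out=0, reg = 0x3ED
clock 5: out=1, reg = 0x9F6
clock 6: out=0, reg = 0xCFB
clock 7: out=1, reg = 0xE7D
clock 8: out=1, reg = 0xF3E
clock 9: out=0, reg = 0x79F
clock 10: out=1, reg = 0xBCF
clock 11: out=1, reg = 0xDE7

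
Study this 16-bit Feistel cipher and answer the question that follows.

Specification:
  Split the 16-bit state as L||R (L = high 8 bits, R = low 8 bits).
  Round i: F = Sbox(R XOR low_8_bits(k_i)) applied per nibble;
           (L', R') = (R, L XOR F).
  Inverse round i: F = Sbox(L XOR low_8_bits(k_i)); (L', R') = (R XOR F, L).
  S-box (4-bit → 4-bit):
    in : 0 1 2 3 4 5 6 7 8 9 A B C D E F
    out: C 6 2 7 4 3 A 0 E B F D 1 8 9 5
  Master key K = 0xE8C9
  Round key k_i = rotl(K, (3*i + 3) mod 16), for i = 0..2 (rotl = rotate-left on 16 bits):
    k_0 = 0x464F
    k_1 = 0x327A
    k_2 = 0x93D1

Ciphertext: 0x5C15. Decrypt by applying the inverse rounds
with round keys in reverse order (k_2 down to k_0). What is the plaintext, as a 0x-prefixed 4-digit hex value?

0xAABC

s_0 = ciphertext = 0x5C15
s_1 = InvRound(s_0, k_2) = 0xFD5C
s_2 = InvRound(s_1, k_1) = 0xBCFD
s_3 = InvRound(s_2, k_0) = 0xAABC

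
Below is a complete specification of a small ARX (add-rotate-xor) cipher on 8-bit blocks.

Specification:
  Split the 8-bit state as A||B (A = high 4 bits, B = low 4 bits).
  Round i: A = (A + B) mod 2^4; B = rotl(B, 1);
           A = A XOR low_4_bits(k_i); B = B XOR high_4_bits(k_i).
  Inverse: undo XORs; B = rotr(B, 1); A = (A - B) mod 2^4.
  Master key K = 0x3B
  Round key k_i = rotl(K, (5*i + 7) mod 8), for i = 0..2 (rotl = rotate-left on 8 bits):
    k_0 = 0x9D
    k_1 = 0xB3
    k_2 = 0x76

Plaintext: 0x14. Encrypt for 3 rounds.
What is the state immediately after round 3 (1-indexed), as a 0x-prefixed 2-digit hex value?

s_0 = plaintext = 0x14
s_1 = Round(s_0, k_0) = 0x81
s_2 = Round(s_1, k_1) = 0xA9
s_3 = Round(s_2, k_2) = 0x54

0x54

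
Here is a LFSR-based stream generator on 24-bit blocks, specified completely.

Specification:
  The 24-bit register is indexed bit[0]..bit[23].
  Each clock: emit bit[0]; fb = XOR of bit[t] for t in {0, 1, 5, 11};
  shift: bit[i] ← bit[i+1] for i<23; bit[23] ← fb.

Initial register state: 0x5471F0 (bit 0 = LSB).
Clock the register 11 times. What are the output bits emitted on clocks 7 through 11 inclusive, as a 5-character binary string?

reg_0 = 0x5471F0
clock 1: out=0, reg = 0xAA38F8
clock 2: out=0, reg = 0x551C7C
clock 3: out=0, reg = 0x2A8E3E
clock 4: out=0, reg = 0x95471F
clock 5: out=1, reg = 0x4AA38F
clock 6: out=1, reg = 0x2551C7
clock 7: out=1, reg = 0x12A8E3
clock 8: out=1, reg = 0x095471
clock 9: out=1, reg = 0x04AA38
clock 10: out=0, reg = 0x02551C
clock 11: out=0, reg = 0x012A8E

11100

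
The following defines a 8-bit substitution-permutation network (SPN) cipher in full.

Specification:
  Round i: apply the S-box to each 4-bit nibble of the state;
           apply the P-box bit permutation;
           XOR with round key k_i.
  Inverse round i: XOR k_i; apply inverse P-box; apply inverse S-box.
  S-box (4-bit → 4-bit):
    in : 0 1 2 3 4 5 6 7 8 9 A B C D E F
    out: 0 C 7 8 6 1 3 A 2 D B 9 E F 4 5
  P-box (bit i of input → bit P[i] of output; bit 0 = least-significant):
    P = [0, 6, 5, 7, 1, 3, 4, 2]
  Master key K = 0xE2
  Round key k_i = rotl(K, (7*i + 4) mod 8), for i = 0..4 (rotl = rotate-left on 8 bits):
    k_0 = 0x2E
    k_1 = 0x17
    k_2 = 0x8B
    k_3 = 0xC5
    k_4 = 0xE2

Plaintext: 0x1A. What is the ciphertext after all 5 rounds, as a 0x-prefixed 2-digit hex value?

0xE1

s_0 = plaintext = 0x1A
s_1 = Round(s_0, k_0) = 0xFB
s_2 = Round(s_1, k_1) = 0x84
s_3 = Round(s_2, k_2) = 0xE3
s_4 = Round(s_3, k_3) = 0x55
s_5 = Round(s_4, k_4) = 0xE1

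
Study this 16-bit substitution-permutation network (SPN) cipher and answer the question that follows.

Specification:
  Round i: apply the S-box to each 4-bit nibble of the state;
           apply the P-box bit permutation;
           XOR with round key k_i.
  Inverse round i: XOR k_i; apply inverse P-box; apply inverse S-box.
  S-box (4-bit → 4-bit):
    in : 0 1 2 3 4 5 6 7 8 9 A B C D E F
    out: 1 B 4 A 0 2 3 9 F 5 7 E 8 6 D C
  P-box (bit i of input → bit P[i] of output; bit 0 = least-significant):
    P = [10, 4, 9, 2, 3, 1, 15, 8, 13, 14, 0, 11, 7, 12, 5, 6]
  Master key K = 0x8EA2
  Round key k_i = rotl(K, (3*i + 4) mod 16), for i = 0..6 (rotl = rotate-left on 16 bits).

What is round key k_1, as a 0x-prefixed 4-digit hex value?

K = 0x8EA2
k_0 = rotl(K, (3*0+4) mod 16) = rotl(K, 4) = 0xEA28
k_1 = rotl(K, (3*1+4) mod 16) = rotl(K, 7) = 0x5147

0x5147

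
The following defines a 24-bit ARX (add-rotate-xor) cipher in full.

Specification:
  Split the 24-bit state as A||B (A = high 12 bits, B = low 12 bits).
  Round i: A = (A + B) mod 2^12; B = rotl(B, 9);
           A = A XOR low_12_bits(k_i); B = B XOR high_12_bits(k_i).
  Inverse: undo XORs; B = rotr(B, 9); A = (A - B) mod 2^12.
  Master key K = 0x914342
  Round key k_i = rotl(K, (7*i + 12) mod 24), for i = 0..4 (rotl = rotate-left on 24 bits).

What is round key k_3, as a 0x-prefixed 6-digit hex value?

0x868522

K = 0x914342
k_0 = rotl(K, (7*0+12) mod 24) = rotl(K, 12) = 0x342914
k_1 = rotl(K, (7*1+12) mod 24) = rotl(K, 19) = 0x148A1A
k_2 = rotl(K, (7*2+12) mod 24) = rotl(K, 2) = 0x450D0A
k_3 = rotl(K, (7*3+12) mod 24) = rotl(K, 9) = 0x868522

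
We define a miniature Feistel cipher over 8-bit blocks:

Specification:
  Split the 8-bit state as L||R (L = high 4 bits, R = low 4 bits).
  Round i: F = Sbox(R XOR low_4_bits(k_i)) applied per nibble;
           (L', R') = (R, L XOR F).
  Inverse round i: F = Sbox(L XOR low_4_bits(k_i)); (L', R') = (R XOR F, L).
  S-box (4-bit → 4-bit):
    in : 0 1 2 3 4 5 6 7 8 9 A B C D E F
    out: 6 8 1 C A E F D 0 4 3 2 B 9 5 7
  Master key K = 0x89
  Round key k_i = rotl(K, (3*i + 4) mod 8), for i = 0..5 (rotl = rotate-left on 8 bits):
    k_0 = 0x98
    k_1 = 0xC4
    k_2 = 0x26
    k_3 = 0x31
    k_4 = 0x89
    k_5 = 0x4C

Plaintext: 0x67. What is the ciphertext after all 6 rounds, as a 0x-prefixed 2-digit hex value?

s_0 = plaintext = 0x67
s_1 = Round(s_0, k_0) = 0x71
s_2 = Round(s_1, k_1) = 0x19
s_3 = Round(s_2, k_2) = 0x96
s_4 = Round(s_3, k_3) = 0x64
s_5 = Round(s_4, k_4) = 0x4F
s_6 = Round(s_5, k_5) = 0xF8

0xF8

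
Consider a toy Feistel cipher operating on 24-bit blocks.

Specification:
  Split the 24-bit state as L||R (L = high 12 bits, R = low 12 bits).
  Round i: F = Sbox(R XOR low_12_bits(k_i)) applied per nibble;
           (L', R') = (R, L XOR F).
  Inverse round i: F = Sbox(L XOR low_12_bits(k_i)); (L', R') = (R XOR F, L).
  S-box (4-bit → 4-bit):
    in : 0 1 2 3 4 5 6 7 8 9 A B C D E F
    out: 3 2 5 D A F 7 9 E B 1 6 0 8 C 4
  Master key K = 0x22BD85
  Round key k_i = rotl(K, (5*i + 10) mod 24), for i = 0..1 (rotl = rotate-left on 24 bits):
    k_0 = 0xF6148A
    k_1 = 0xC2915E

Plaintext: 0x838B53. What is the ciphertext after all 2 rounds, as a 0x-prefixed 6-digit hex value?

s_0 = plaintext = 0x838B53
s_1 = Round(s_0, k_0) = 0xB53CB3
s_2 = Round(s_1, k_1) = 0xCB339B

0xCB339B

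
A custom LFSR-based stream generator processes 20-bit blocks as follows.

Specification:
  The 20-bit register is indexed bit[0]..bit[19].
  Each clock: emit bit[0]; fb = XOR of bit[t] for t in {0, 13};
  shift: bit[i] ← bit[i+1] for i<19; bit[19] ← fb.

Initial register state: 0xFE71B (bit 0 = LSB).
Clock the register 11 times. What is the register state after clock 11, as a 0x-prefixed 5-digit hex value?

reg_0 = 0xFE71B
clock 1: out=1, reg = 0x7F38D
clock 2: out=1, reg = 0x3F9C6
clock 3: out=0, reg = 0x9FCE3
clock 4: out=1, reg = 0x4FE71
clock 5: out=1, reg = 0x27F38
clock 6: out=0, reg = 0x93F9C
clock 7: out=0, reg = 0xC9FCE
clock 8: out=0, reg = 0x64FE7
clock 9: out=1, reg = 0xB27F3
clock 10: out=1, reg = 0x593F9
clock 11: out=1, reg = 0xAC9FC

0xAC9FC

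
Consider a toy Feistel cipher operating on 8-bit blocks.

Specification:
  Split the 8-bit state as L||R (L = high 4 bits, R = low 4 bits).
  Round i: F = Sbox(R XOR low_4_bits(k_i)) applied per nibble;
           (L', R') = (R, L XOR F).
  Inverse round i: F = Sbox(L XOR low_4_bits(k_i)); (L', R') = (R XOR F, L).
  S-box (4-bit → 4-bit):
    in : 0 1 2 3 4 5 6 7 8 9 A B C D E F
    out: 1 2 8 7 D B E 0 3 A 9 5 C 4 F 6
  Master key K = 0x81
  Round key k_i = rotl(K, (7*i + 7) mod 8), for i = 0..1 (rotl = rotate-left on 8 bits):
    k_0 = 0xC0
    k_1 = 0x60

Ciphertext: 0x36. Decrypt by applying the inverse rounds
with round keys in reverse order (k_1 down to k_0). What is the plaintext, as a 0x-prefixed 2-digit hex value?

s_0 = ciphertext = 0x36
s_1 = InvRound(s_0, k_1) = 0x13
s_2 = InvRound(s_1, k_0) = 0x11

0x11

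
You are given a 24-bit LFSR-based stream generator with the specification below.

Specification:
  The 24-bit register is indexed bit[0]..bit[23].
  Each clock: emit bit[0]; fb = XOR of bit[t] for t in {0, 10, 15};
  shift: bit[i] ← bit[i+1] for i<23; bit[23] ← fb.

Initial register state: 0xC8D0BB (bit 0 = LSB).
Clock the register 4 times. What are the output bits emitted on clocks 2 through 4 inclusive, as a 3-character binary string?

reg_0 = 0xC8D0BB
clock 1: out=1, reg = 0x64685D
clock 2: out=1, reg = 0xB2342E
clock 3: out=0, reg = 0xD91A17
clock 4: out=1, reg = 0xEC8D0B

101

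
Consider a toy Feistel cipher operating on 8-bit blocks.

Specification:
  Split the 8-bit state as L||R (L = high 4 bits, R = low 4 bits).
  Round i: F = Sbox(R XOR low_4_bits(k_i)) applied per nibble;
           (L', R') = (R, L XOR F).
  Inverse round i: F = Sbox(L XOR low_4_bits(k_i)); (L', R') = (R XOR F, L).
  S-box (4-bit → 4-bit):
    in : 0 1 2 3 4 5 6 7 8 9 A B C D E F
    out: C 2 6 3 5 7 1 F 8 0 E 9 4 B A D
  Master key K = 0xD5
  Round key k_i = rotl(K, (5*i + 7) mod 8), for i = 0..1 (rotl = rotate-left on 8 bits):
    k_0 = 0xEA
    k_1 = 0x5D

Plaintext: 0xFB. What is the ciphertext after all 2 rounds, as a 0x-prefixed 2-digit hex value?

0xD7

s_0 = plaintext = 0xFB
s_1 = Round(s_0, k_0) = 0xBD
s_2 = Round(s_1, k_1) = 0xD7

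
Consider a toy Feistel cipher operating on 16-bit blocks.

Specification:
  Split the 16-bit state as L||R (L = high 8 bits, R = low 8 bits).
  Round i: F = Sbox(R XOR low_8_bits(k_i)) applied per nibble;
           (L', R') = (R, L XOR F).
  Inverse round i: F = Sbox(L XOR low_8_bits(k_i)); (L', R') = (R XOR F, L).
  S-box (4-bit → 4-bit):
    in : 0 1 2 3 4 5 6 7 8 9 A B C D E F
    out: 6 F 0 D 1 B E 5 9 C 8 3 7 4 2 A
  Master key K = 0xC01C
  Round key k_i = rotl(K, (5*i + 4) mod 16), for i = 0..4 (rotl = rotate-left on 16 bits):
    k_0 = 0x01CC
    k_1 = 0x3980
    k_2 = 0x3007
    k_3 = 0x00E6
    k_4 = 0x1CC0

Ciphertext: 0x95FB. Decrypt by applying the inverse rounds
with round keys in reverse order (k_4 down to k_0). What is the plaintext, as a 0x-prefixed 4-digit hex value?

s_0 = ciphertext = 0x95FB
s_1 = InvRound(s_0, k_4) = 0x4095
s_2 = InvRound(s_1, k_3) = 0x1B40
s_3 = InvRound(s_2, k_2) = 0xB71B
s_4 = InvRound(s_3, k_1) = 0xCEB7
s_5 = InvRound(s_4, k_0) = 0xD7CE

0xD7CE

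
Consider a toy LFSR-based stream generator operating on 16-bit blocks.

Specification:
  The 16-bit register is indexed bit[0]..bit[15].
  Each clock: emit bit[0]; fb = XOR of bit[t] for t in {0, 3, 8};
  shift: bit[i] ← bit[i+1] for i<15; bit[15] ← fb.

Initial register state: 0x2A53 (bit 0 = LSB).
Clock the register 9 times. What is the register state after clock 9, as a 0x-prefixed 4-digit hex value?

reg_0 = 0x2A53
clock 1: out=1, reg = 0x9529
clock 2: out=1, reg = 0xCA94
clock 3: out=0, reg = 0x654A
clock 4: out=0, reg = 0x32A5
clock 5: out=1, reg = 0x9952
clock 6: out=0, reg = 0xCCA9
clock 7: out=1, reg = 0x6654
clock 8: out=0, reg = 0x332A
clock 9: out=0, reg = 0x1995

0x1995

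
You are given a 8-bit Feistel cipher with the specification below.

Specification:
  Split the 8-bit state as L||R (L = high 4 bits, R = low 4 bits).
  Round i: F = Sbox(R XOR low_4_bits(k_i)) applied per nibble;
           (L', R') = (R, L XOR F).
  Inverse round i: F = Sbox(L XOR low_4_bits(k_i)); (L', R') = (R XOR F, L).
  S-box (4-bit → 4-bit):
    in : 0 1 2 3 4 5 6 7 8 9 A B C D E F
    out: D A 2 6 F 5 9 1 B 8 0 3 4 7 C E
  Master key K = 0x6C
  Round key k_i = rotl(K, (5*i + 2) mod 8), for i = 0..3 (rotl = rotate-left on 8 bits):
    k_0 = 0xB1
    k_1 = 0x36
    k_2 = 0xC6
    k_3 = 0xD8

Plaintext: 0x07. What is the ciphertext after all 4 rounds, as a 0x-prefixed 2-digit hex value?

s_0 = plaintext = 0x07
s_1 = Round(s_0, k_0) = 0x79
s_2 = Round(s_1, k_1) = 0x99
s_3 = Round(s_2, k_2) = 0x97
s_4 = Round(s_3, k_3) = 0x77

0x77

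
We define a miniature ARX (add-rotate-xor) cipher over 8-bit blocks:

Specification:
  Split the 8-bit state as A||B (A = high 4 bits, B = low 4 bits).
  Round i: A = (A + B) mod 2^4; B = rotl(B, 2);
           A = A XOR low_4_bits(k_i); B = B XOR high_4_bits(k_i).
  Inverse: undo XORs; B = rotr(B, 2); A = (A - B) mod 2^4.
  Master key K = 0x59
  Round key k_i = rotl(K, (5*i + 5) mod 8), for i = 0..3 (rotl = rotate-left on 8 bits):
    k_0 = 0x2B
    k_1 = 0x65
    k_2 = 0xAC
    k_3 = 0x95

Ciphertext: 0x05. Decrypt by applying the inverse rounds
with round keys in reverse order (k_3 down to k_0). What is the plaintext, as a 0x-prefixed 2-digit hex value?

s_0 = ciphertext = 0x05
s_1 = InvRound(s_0, k_3) = 0x23
s_2 = InvRound(s_1, k_2) = 0x86
s_3 = InvRound(s_2, k_1) = 0xD0
s_4 = InvRound(s_3, k_0) = 0xE8

0xE8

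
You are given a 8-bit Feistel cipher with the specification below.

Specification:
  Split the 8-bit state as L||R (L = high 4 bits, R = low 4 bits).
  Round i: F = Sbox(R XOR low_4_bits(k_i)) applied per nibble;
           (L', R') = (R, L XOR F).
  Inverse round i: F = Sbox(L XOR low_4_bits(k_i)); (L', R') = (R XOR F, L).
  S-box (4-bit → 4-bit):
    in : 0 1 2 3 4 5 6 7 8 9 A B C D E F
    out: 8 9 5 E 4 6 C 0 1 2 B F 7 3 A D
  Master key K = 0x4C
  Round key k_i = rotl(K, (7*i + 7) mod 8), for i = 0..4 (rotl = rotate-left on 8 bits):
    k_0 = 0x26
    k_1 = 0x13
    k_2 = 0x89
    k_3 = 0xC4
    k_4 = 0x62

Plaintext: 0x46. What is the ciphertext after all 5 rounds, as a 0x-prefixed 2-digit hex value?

s_0 = plaintext = 0x46
s_1 = Round(s_0, k_0) = 0x6C
s_2 = Round(s_1, k_1) = 0xCB
s_3 = Round(s_2, k_2) = 0xB9
s_4 = Round(s_3, k_3) = 0x98
s_5 = Round(s_4, k_4) = 0x82

0x82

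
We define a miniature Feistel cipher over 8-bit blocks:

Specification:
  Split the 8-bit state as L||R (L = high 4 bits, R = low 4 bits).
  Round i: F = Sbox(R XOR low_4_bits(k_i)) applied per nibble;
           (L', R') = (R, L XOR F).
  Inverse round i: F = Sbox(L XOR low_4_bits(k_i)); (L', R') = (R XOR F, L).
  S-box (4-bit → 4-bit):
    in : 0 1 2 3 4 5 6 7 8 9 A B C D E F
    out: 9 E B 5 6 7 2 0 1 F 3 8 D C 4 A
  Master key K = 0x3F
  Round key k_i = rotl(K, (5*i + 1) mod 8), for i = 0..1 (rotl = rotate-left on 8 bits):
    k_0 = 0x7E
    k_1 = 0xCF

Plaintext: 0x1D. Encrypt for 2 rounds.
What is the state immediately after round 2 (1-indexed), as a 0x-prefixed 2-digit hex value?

0x45

s_0 = plaintext = 0x1D
s_1 = Round(s_0, k_0) = 0xD4
s_2 = Round(s_1, k_1) = 0x45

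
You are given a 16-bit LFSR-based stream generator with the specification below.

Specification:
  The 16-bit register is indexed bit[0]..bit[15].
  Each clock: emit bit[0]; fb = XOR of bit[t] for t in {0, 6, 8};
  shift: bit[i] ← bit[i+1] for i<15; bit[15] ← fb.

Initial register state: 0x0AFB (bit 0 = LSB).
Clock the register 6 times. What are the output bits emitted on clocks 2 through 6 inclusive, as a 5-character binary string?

10111

reg_0 = 0x0AFB
clock 1: out=1, reg = 0x057D
clock 2: out=1, reg = 0x82BE
clock 3: out=0, reg = 0x415F
clock 4: out=1, reg = 0xA0AF
clock 5: out=1, reg = 0xD057
clock 6: out=1, reg = 0x682B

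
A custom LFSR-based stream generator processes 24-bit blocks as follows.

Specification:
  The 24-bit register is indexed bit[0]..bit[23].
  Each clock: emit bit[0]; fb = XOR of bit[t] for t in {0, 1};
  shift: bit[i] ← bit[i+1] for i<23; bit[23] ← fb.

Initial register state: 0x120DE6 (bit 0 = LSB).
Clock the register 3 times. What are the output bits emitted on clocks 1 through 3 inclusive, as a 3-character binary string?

011

reg_0 = 0x120DE6
clock 1: out=0, reg = 0x8906F3
clock 2: out=1, reg = 0x448379
clock 3: out=1, reg = 0xA241BC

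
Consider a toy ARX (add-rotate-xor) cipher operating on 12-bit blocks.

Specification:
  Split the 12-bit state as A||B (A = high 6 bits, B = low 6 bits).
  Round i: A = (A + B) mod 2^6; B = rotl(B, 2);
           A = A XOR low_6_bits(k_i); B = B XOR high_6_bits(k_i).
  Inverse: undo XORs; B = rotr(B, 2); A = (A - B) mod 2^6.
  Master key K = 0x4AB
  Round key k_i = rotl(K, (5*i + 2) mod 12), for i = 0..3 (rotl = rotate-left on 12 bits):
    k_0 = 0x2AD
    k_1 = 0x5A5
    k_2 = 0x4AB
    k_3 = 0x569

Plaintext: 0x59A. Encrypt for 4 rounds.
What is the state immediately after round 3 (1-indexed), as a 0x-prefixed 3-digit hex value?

s_0 = plaintext = 0x59A
s_1 = Round(s_0, k_0) = 0x763
s_2 = Round(s_1, k_1) = 0x958
s_3 = Round(s_2, k_2) = 0x5B3
s_4 = Round(s_3, k_3) = 0x81A

0x5B3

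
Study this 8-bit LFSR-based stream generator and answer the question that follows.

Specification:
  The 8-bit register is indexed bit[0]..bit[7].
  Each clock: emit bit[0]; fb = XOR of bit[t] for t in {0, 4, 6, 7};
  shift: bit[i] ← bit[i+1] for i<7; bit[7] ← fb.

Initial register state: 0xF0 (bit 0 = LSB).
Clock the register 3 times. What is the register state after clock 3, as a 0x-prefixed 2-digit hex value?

0xFE

reg_0 = 0xF0
clock 1: out=0, reg = 0xF8
clock 2: out=0, reg = 0xFC
clock 3: out=0, reg = 0xFE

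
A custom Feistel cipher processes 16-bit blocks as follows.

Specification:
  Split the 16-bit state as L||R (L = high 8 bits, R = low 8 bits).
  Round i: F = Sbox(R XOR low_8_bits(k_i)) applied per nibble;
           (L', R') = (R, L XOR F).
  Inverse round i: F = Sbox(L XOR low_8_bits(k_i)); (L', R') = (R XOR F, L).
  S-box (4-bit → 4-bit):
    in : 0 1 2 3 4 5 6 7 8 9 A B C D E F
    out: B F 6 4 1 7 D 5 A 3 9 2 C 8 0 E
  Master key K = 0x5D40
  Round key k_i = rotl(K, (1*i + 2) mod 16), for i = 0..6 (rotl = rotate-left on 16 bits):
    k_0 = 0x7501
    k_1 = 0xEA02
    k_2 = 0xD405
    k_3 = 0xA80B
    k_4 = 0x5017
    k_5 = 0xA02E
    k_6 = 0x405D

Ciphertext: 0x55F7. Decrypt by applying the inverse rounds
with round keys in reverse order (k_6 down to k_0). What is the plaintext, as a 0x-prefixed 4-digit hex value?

0xB13D

s_0 = ciphertext = 0x55F7
s_1 = InvRound(s_0, k_6) = 0x4D55
s_2 = InvRound(s_1, k_5) = 0x814D
s_3 = InvRound(s_2, k_4) = 0x7081
s_4 = InvRound(s_3, k_3) = 0xD370
s_5 = InvRound(s_4, k_2) = 0xFDD3
s_6 = InvRound(s_5, k_1) = 0x3DFD
s_7 = InvRound(s_6, k_0) = 0xB13D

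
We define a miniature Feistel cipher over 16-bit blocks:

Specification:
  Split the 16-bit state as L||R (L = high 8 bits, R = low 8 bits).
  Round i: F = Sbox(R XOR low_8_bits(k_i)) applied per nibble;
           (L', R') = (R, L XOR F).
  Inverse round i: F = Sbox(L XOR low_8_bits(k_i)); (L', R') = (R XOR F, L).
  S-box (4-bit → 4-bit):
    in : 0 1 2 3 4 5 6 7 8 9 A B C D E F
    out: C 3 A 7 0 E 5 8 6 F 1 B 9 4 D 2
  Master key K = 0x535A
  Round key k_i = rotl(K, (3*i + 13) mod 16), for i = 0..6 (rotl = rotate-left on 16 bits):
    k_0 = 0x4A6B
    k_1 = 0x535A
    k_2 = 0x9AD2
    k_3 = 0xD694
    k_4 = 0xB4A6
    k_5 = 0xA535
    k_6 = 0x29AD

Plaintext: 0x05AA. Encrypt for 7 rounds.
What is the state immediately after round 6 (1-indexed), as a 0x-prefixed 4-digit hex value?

s_0 = plaintext = 0x05AA
s_1 = Round(s_0, k_0) = 0xAA96
s_2 = Round(s_1, k_1) = 0x9633
s_3 = Round(s_2, k_2) = 0x3345
s_4 = Round(s_3, k_3) = 0x4570
s_5 = Round(s_4, k_4) = 0x7000
s_6 = Round(s_5, k_5) = 0x000E
s_7 = Round(s_6, k_6) = 0x0E17

0x000E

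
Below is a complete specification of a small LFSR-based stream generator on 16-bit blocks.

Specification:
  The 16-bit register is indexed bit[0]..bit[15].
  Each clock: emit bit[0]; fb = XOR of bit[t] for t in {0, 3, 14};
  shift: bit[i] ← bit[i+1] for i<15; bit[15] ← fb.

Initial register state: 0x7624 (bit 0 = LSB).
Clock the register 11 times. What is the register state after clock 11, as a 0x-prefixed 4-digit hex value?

0x06AE

reg_0 = 0x7624
clock 1: out=0, reg = 0xBB12
clock 2: out=0, reg = 0x5D89
clock 3: out=1, reg = 0xAEC4
clock 4: out=0, reg = 0x5762
clock 5: out=0, reg = 0xABB1
clock 6: out=1, reg = 0xD5D8
clock 7: out=0, reg = 0x6AEC
clock 8: out=0, reg = 0x3576
clock 9: out=0, reg = 0x1ABB
clock 10: out=1, reg = 0x0D5D
clock 11: out=1, reg = 0x06AE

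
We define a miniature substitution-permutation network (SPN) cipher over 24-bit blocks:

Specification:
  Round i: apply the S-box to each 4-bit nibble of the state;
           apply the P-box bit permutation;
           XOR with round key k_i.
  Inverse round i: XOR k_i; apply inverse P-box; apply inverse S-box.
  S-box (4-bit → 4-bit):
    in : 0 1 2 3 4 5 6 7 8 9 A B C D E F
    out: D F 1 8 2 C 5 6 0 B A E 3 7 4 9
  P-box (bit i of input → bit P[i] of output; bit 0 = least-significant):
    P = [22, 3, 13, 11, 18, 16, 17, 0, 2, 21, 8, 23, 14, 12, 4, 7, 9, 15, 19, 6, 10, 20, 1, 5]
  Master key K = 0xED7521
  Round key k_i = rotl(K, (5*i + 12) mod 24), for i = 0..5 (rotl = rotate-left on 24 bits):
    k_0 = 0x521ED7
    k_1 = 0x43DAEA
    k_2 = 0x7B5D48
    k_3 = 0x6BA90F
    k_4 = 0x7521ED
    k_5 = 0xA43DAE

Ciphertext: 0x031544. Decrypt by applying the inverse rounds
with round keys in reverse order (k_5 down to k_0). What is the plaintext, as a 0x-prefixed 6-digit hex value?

0x26C87A

s_0 = ciphertext = 0x031544
s_1 = InvRound(s_0, k_5) = 0x533ADB
s_2 = InvRound(s_1, k_4) = 0x527D63
s_3 = InvRound(s_2, k_3) = 0x9BCC44
s_4 = InvRound(s_3, k_2) = 0x84418C
s_5 = InvRound(s_4, k_1) = 0x5940DF
s_6 = InvRound(s_5, k_0) = 0x26C87A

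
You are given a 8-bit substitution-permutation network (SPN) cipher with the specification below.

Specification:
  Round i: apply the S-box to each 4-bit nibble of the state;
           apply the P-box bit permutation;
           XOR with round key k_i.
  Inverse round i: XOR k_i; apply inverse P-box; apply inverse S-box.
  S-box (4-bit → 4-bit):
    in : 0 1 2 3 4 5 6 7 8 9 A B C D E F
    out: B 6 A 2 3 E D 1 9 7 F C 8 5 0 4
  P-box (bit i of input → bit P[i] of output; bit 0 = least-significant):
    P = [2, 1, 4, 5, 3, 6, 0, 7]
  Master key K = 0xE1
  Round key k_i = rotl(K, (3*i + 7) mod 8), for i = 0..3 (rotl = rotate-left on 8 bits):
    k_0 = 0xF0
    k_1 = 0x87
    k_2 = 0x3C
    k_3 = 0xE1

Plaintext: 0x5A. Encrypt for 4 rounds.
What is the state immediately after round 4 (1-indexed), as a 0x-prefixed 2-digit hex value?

s_0 = plaintext = 0x5A
s_1 = Round(s_0, k_0) = 0x07
s_2 = Round(s_1, k_1) = 0x4B
s_3 = Round(s_2, k_2) = 0x44
s_4 = Round(s_3, k_3) = 0xAF

0xAF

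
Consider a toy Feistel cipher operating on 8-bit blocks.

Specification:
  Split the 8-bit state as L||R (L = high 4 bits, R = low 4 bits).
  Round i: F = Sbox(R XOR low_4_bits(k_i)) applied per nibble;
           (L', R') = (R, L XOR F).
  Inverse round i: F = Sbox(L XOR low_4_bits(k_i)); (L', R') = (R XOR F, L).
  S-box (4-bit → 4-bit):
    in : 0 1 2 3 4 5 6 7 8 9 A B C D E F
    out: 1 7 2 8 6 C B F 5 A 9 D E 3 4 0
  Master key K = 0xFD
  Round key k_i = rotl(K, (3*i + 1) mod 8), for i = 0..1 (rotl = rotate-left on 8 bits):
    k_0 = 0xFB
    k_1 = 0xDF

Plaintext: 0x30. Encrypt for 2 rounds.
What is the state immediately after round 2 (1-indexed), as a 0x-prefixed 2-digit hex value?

0xE7

s_0 = plaintext = 0x30
s_1 = Round(s_0, k_0) = 0x0E
s_2 = Round(s_1, k_1) = 0xE7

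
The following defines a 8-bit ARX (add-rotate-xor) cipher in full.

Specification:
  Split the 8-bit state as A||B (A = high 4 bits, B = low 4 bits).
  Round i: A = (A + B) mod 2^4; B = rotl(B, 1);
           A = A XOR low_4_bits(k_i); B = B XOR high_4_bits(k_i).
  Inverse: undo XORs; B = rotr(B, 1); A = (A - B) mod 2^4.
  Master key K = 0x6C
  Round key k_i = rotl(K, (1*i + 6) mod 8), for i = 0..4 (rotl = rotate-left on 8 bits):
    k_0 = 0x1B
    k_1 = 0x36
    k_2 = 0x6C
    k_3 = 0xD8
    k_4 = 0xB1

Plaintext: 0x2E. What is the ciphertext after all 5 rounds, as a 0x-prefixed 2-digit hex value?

0xCC

s_0 = plaintext = 0x2E
s_1 = Round(s_0, k_0) = 0xBC
s_2 = Round(s_1, k_1) = 0x1A
s_3 = Round(s_2, k_2) = 0x73
s_4 = Round(s_3, k_3) = 0x2B
s_5 = Round(s_4, k_4) = 0xCC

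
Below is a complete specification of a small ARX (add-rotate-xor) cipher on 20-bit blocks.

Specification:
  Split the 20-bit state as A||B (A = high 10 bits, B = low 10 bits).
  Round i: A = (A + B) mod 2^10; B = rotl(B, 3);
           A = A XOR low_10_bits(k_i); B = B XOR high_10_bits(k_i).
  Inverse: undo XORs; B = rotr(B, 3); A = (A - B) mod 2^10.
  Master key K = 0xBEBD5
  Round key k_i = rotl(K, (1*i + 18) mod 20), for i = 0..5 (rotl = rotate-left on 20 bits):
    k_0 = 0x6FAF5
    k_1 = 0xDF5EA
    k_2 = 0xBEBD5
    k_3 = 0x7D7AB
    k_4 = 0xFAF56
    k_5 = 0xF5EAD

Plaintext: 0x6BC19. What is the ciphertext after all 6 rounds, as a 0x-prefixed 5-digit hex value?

s_0 = plaintext = 0x6BC19
s_1 = Round(s_0, k_0) = 0xCF576
s_2 = Round(s_1, k_1) = 0x564CF
s_3 = Round(s_2, k_2) = 0x7F483
s_4 = Round(s_3, k_3) = 0x4ADEC
s_5 = Round(s_4, k_4) = 0x10488
s_6 = Round(s_5, k_5) = 0x99396

0x99396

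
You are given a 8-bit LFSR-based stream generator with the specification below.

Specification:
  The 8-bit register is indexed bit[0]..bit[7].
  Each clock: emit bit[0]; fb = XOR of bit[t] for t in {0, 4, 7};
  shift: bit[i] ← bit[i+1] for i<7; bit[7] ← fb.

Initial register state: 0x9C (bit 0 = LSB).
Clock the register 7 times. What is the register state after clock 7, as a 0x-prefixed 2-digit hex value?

0x99

reg_0 = 0x9C
clock 1: out=0, reg = 0x4E
clock 2: out=0, reg = 0x27
clock 3: out=1, reg = 0x93
clock 4: out=1, reg = 0xC9
clock 5: out=1, reg = 0x64
clock 6: out=0, reg = 0x32
clock 7: out=0, reg = 0x99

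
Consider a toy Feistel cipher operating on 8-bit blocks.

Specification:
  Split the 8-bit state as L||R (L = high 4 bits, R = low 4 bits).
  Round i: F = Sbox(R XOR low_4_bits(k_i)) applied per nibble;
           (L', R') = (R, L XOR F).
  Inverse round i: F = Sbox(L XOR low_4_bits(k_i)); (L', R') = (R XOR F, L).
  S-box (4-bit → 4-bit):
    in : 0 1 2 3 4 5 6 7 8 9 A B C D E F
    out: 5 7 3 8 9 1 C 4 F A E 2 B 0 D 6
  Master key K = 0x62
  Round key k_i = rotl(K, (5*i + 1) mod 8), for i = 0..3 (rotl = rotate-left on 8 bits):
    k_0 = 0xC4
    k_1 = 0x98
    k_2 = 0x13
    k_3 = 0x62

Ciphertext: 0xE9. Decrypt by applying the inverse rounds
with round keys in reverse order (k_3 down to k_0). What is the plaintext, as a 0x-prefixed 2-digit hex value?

0xE5

s_0 = ciphertext = 0xE9
s_1 = InvRound(s_0, k_3) = 0x2E
s_2 = InvRound(s_1, k_2) = 0x92
s_3 = InvRound(s_2, k_1) = 0x59
s_4 = InvRound(s_3, k_0) = 0xE5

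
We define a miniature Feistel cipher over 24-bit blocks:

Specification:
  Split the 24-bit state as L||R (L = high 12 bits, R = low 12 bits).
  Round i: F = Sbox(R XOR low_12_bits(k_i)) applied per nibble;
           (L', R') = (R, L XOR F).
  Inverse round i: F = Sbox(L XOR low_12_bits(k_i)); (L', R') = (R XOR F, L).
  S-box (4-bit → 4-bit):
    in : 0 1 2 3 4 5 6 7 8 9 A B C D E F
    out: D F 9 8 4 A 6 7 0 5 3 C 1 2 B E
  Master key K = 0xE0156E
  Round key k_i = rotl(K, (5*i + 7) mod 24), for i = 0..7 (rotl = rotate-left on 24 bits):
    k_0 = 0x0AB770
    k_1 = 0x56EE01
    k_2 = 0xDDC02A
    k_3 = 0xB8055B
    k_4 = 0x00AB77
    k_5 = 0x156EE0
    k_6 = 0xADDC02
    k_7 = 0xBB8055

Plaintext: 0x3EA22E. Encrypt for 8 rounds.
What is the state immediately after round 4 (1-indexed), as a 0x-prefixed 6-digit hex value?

0x3043CD

s_0 = plaintext = 0x3EA22E
s_1 = Round(s_0, k_0) = 0x22E941
s_2 = Round(s_1, k_1) = 0x941563
s_3 = Round(s_2, k_2) = 0x563304
s_4 = Round(s_3, k_3) = 0x3043CD
s_5 = Round(s_4, k_4) = 0x3CD3C7
s_6 = Round(s_5, k_5) = 0x3C715A
s_7 = Round(s_6, k_6) = 0x15A167
s_8 = Round(s_7, k_7) = 0x167ED3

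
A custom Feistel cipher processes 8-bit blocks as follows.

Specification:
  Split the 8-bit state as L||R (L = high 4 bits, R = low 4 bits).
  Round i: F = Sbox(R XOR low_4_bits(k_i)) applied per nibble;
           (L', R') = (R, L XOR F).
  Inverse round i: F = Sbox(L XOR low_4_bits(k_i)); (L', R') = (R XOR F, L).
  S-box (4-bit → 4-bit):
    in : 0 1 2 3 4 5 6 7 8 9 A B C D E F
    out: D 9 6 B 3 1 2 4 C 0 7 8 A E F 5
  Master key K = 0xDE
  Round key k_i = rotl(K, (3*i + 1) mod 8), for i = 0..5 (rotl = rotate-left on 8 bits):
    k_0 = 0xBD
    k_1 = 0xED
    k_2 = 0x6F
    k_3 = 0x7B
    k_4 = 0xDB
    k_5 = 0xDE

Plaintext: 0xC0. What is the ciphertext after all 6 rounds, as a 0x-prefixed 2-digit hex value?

0xCC

s_0 = plaintext = 0xC0
s_1 = Round(s_0, k_0) = 0x02
s_2 = Round(s_1, k_1) = 0x25
s_3 = Round(s_2, k_2) = 0x55
s_4 = Round(s_3, k_3) = 0x5A
s_5 = Round(s_4, k_4) = 0xAC
s_6 = Round(s_5, k_5) = 0xCC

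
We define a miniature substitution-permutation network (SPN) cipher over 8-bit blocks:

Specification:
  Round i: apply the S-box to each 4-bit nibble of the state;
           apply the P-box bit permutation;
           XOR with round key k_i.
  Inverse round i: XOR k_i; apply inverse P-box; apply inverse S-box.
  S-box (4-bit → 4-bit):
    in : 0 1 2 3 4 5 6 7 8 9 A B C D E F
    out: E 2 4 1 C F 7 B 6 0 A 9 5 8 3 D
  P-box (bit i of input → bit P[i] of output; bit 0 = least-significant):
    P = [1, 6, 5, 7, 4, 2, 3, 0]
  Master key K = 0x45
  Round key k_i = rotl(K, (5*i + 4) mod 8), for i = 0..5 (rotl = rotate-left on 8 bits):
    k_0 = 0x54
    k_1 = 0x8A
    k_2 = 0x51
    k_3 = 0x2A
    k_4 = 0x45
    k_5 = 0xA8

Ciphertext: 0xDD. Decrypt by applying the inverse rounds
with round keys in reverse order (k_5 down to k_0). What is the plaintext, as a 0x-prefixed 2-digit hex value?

s_0 = ciphertext = 0xDD
s_1 = InvRound(s_0, k_5) = 0x78
s_2 = InvRound(s_1, k_4) = 0x52
s_3 = InvRound(s_2, k_3) = 0xC8
s_4 = InvRound(s_3, k_2) = 0xFD
s_5 = InvRound(s_4, k_1) = 0x76
s_6 = InvRound(s_5, k_0) = 0x9C

0x9C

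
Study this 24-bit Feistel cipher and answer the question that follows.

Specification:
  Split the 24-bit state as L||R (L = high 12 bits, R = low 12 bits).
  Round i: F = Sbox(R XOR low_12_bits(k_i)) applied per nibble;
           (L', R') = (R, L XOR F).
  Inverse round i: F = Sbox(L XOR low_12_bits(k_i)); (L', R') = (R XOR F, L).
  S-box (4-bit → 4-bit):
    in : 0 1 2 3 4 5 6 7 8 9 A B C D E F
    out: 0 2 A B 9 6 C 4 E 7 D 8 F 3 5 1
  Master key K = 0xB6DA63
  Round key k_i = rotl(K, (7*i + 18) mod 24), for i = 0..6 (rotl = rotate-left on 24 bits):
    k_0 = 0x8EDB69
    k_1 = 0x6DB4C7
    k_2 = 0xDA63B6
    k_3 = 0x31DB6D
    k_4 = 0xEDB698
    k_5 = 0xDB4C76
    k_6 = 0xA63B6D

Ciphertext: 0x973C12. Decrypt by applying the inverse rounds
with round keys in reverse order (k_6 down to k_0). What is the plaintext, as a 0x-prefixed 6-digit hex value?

0x7BCBD7

s_0 = ciphertext = 0x973C12
s_1 = InvRound(s_0, k_6) = 0x637973
s_2 = InvRound(s_1, k_5) = 0x4E1637
s_3 = InvRound(s_2, k_4) = 0xC704E1
s_4 = InvRound(s_3, k_3) = 0x0C2C70
s_5 = InvRound(s_4, k_2) = 0x7390C2
s_6 = InvRound(s_5, k_1) = 0xBD7739
s_7 = InvRound(s_6, k_0) = 0x7BCBD7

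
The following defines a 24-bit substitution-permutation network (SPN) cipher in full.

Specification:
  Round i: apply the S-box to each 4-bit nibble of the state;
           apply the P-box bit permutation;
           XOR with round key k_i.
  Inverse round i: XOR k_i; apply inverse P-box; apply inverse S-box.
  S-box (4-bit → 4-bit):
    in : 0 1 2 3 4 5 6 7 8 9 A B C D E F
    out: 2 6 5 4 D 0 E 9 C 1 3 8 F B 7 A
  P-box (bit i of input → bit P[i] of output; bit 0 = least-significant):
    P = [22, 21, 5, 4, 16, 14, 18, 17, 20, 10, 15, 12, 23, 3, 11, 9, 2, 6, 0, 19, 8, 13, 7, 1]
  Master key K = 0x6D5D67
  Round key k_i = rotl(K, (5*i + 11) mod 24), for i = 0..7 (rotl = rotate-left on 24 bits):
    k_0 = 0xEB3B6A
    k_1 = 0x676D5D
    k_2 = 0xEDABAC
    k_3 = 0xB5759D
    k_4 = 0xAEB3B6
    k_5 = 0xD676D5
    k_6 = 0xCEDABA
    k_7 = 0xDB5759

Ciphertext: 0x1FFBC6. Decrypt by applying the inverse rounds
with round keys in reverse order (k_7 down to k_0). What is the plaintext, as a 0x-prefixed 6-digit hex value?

0x1E6E79

s_0 = ciphertext = 0x1FFBC6
s_1 = InvRound(s_0, k_7) = 0x62E137
s_2 = InvRound(s_1, k_6) = 0xE4CB30
s_3 = InvRound(s_2, k_5) = 0xEE3CB1
s_4 = InvRound(s_3, k_4) = 0x728159
s_5 = InvRound(s_4, k_3) = 0x1A96C9
s_6 = InvRound(s_5, k_2) = 0xAE2D4E
s_7 = InvRound(s_6, k_1) = 0xB895A7
s_8 = InvRound(s_7, k_0) = 0x1E6E79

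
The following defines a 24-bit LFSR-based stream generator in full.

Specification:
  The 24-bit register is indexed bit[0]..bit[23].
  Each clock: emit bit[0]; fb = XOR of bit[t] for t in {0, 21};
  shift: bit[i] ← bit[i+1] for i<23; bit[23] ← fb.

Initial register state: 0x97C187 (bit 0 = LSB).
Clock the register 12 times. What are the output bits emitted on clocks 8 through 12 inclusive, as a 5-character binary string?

11000

reg_0 = 0x97C187
clock 1: out=1, reg = 0xCBE0C3
clock 2: out=1, reg = 0xE5F061
clock 3: out=1, reg = 0x72F830
clock 4: out=0, reg = 0xB97C18
clock 5: out=0, reg = 0xDCBE0C
clock 6: out=0, reg = 0x6E5F06
clock 7: out=0, reg = 0xB72F83
clock 8: out=1, reg = 0x5B97C1
clock 9: out=1, reg = 0xADCBE0
clock 10: out=0, reg = 0xD6E5F0
clock 11: out=0, reg = 0x6B72F8
clock 12: out=0, reg = 0xB5B97C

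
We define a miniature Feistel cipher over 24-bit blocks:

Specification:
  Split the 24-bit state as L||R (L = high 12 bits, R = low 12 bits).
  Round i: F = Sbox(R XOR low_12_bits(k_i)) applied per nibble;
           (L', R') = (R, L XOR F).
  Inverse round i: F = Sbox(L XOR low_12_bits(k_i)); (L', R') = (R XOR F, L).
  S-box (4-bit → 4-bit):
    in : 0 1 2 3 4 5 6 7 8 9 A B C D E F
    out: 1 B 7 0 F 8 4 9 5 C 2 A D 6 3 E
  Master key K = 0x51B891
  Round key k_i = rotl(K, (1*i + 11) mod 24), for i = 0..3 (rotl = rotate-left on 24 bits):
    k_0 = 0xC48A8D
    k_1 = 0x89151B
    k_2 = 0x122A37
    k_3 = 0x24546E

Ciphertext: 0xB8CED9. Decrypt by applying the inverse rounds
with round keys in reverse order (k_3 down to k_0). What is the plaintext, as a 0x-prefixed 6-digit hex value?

s_0 = ciphertext = 0xB8CED9
s_1 = InvRound(s_0, k_3) = 0x0EEB8C
s_2 = InvRound(s_1, k_2) = 0x9E00EE
s_3 = InvRound(s_2, k_1) = 0xD049E0
s_4 = InvRound(s_3, k_0) = 0x0BCD04

0x0BCD04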